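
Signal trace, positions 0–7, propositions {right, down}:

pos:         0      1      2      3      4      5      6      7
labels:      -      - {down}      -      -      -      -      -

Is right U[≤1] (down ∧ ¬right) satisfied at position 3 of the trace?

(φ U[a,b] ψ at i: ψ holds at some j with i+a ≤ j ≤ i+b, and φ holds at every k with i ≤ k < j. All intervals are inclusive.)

Need some j in [3,4] with (down ∧ ¬right), and right at every k in [3,j-1].
  j=3: (down ∧ ¬right) false.
  j=4: (down ∧ ¬right) false.
No j in the window works → until fails.

No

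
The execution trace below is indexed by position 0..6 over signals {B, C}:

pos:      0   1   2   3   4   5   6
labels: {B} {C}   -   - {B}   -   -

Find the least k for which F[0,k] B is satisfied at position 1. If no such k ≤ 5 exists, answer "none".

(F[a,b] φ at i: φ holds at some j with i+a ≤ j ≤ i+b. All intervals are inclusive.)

3

Scan j = 1,2,… for B:
  j=1: fails
  j=2: fails
  j=3: fails
  j=4: holds
First hit at j=4, so smallest k = 4-1 = 3.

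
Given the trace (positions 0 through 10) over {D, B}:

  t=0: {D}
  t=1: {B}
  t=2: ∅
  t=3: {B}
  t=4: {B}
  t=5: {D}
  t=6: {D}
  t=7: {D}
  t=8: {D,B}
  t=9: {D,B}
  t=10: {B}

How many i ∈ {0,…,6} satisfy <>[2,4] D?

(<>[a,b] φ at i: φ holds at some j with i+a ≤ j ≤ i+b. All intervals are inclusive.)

Evaluate at each i in [0,6]:
  i=0: ✗ (none in [2,4])
  i=1: ✓ (witness j=5)
  i=2: ✓ (witness j=5)
  i=3: ✓ (witness j=5)
  i=4: ✓ (witness j=6)
  i=5: ✓ (witness j=7)
  i=6: ✓ (witness j=8)
Positions where it holds: {1, 2, 3, 4, 5, 6} → 6.

6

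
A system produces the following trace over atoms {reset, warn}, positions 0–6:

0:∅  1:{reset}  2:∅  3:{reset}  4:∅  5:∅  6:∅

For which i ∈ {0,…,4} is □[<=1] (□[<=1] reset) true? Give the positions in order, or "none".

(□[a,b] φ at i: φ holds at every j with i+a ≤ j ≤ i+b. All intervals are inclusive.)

Evaluate at each i in [0,4]:
  i=0: ✗ (fails at j=0)
  i=1: ✗ (fails at j=1)
  i=2: ✗ (fails at j=2)
  i=3: ✗ (fails at j=3)
  i=4: ✗ (fails at j=4)

none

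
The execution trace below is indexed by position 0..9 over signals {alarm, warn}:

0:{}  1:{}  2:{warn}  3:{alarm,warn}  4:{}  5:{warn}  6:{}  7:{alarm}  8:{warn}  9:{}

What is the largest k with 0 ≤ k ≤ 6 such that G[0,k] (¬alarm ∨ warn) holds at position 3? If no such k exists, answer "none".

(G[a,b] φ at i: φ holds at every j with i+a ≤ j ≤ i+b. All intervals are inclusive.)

(¬alarm ∨ warn) must hold from j=3 onward; find where it first fails.
  j=3: holds
  j=4: holds
  j=5: holds
  j=6: holds
  j=7: fails
Holds on [3,6], so largest k = 3.

3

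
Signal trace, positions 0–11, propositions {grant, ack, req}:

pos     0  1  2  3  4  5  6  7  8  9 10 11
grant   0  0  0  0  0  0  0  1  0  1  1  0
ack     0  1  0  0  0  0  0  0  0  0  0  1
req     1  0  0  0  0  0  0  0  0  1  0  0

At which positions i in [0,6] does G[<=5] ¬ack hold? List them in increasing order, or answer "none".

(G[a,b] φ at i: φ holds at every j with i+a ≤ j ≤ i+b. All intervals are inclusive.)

Evaluate at each i in [0,6]:
  i=0: ✗ (fails at j=1)
  i=1: ✗ (fails at j=1)
  i=2: ✓ (all of [2,7])
  i=3: ✓ (all of [3,8])
  i=4: ✓ (all of [4,9])
  i=5: ✓ (all of [5,10])
  i=6: ✗ (fails at j=11)

2, 3, 4, 5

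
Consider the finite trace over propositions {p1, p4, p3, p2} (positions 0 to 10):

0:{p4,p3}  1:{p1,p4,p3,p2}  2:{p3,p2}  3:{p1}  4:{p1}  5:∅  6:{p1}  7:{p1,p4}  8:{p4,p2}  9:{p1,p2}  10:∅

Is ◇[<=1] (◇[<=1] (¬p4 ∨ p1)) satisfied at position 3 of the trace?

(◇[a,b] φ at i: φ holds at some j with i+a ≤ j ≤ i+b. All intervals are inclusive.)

Check ◇[<=1] (¬p4 ∨ p1) at each j in [3,4]:
  j=3: holds (witness at 3)
  j=4: holds (witness at 4)
Found at j=3 → formula holds.

Yes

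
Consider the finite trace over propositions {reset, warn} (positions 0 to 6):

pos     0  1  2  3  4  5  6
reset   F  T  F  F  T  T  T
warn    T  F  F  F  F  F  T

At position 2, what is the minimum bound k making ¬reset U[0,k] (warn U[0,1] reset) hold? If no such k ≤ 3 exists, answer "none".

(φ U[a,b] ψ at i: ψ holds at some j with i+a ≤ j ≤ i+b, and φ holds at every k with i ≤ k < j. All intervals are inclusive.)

2

Need earliest j ≥ 2 with (warn U[0,1] reset), and ¬reset at every k in [2,j-1].
  j=2: rhs fails.
  j=3: rhs fails.
  j=4: rhs holds; lhs holds on [2,3]. k = 2.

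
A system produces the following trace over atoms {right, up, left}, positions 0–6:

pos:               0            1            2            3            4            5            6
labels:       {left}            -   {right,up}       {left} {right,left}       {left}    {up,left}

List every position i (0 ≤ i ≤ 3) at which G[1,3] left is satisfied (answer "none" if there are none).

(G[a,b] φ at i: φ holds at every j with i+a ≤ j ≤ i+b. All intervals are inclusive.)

Evaluate at each i in [0,3]:
  i=0: ✗ (fails at j=1)
  i=1: ✗ (fails at j=2)
  i=2: ✓ (all of [3,5])
  i=3: ✓ (all of [4,6])

2, 3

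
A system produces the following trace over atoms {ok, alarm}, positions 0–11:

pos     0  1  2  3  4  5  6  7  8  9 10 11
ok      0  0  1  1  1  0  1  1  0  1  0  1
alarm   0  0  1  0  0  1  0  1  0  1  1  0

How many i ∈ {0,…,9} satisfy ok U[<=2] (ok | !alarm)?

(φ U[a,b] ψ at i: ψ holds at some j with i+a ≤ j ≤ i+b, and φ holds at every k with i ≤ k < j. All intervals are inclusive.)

Evaluate at each i in [0,9]:
  i=0: ✓ (rhs at j=0)
  i=1: ✓ (rhs at j=1)
  i=2: ✓ (rhs at j=2)
  i=3: ✓ (rhs at j=3)
  i=4: ✓ (rhs at j=4)
  i=5: ✗ (lhs fails at k=5 before rhs at j=6)
  i=6: ✓ (rhs at j=6)
  i=7: ✓ (rhs at j=7)
  i=8: ✓ (rhs at j=8)
  i=9: ✓ (rhs at j=9)
Positions where it holds: {0, 1, 2, 3, 4, 6, 7, 8, 9} → 9.

9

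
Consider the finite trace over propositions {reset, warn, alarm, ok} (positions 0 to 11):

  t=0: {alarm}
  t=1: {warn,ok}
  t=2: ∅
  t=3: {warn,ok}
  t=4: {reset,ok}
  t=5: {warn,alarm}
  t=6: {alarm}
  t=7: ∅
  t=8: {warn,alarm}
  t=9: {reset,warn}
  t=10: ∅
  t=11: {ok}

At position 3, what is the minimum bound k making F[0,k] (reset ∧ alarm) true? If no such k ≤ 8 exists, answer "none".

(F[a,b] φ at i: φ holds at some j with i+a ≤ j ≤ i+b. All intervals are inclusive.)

none

Scan j = 3,4,… for (reset ∧ alarm):
  j=3: fails
  j=4: fails
  j=5: fails
  j=6: fails
  j=7: fails
  j=8: fails
  j=9: fails
  j=10: fails
  j=11: fails
No j in [3,11] satisfies it → none.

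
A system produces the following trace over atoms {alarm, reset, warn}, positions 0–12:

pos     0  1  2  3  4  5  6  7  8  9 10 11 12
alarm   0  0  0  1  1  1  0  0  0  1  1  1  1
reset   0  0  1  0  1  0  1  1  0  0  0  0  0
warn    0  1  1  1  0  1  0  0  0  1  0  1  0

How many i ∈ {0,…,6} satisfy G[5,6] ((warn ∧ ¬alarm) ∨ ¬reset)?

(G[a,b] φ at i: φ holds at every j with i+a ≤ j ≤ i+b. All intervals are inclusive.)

4

Evaluate at each i in [0,6]:
  i=0: ✗ (fails at j=6)
  i=1: ✗ (fails at j=6)
  i=2: ✗ (fails at j=7)
  i=3: ✓ (all of [8,9])
  i=4: ✓ (all of [9,10])
  i=5: ✓ (all of [10,11])
  i=6: ✓ (all of [11,12])
Positions where it holds: {3, 4, 5, 6} → 4.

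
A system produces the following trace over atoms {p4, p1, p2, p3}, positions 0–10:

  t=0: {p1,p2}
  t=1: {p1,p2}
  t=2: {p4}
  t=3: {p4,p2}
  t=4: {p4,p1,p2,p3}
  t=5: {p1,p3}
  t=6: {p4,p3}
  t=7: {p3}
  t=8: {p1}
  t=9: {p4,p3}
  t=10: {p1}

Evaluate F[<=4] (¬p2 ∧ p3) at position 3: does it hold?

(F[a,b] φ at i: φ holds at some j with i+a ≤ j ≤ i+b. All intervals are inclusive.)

Yes

Check (¬p2 ∧ p3) at each j in [3,7]:
  j=3: false
  j=4: false
  j=5: true
  j=6: true
  j=7: true
Found at j=5 → formula holds.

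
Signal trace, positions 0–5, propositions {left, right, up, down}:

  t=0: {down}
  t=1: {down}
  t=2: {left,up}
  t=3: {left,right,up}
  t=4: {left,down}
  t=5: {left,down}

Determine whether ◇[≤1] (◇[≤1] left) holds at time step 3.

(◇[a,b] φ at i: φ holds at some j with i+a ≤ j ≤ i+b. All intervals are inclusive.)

Check ◇[≤1] left at each j in [3,4]:
  j=3: holds (witness at 3)
  j=4: holds (witness at 4)
Found at j=3 → formula holds.

Holds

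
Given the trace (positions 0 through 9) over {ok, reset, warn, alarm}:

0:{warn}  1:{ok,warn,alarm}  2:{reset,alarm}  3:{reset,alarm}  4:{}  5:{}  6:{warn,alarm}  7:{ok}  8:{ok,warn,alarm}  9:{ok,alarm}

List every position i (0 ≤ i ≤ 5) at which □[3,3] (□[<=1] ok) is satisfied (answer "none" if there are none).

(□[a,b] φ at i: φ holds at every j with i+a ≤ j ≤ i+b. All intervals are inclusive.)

4, 5

Evaluate at each i in [0,5]:
  i=0: ✗ (fails at j=3)
  i=1: ✗ (fails at j=4)
  i=2: ✗ (fails at j=5)
  i=3: ✗ (fails at j=6)
  i=4: ✓ (all of [7,7])
  i=5: ✓ (all of [8,8])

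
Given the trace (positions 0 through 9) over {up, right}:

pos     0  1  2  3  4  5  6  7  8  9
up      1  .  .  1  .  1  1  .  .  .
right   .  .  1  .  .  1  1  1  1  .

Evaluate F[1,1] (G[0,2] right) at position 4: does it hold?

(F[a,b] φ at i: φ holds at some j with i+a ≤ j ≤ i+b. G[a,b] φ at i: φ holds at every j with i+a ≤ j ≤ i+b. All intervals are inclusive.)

Check G[0,2] right at each j in [5,5]:
  j=5: holds on [5,7]
Found at j=5 → formula holds.

Holds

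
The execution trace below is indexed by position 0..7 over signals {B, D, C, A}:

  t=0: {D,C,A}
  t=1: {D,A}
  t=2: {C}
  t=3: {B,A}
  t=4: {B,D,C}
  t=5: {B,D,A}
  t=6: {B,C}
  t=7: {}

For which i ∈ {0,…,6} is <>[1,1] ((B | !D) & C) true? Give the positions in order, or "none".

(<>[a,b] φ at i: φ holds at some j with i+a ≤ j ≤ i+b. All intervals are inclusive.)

Evaluate at each i in [0,6]:
  i=0: ✗ (none in [1,1])
  i=1: ✓ (witness j=2)
  i=2: ✗ (none in [3,3])
  i=3: ✓ (witness j=4)
  i=4: ✗ (none in [5,5])
  i=5: ✓ (witness j=6)
  i=6: ✗ (none in [7,7])

1, 3, 5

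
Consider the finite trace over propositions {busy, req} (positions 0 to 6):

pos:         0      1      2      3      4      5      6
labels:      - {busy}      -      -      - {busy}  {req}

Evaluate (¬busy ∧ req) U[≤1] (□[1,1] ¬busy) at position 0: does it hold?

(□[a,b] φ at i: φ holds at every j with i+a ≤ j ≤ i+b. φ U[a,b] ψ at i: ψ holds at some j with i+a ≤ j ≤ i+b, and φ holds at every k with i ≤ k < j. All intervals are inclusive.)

No

Need some j in [0,1] with □[1,1] ¬busy, and (¬busy ∧ req) at every k in [0,j-1].
  j=0: □[1,1] ¬busy — fails at 1.
  j=1: □[1,1] ¬busy holds, but (¬busy ∧ req) fails at k=0 → not this j.
No j in the window works → until fails.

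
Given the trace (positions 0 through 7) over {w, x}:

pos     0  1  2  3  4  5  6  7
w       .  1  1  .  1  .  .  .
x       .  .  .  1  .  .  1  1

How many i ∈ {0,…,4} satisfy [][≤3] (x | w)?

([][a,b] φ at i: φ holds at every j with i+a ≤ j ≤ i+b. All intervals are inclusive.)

1

Evaluate at each i in [0,4]:
  i=0: ✗ (fails at j=0)
  i=1: ✓ (all of [1,4])
  i=2: ✗ (fails at j=5)
  i=3: ✗ (fails at j=5)
  i=4: ✗ (fails at j=5)
Positions where it holds: {1} → 1.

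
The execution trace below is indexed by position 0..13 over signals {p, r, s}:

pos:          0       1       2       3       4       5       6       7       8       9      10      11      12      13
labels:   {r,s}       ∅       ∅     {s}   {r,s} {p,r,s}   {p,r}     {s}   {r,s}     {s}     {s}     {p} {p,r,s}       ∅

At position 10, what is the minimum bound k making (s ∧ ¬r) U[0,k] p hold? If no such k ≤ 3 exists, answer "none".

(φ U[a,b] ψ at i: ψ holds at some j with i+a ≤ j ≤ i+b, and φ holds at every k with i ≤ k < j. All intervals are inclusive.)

Need earliest j ≥ 10 with p, and (s ∧ ¬r) at every k in [10,j-1].
  j=10: rhs fails.
  j=11: rhs holds; lhs holds on [10,10]. k = 1.

1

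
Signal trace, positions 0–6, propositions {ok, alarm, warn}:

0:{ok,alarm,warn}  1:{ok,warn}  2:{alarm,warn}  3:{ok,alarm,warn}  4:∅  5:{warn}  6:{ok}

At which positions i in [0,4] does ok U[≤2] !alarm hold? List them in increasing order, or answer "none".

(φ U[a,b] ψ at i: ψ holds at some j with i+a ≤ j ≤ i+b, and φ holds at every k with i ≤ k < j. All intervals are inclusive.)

0, 1, 3, 4

Evaluate at each i in [0,4]:
  i=0: ✓ (rhs at j=1; lhs holds on [0,0])
  i=1: ✓ (rhs at j=1)
  i=2: ✗ (lhs fails at k=2 before rhs at j=4)
  i=3: ✓ (rhs at j=4; lhs holds on [3,3])
  i=4: ✓ (rhs at j=4)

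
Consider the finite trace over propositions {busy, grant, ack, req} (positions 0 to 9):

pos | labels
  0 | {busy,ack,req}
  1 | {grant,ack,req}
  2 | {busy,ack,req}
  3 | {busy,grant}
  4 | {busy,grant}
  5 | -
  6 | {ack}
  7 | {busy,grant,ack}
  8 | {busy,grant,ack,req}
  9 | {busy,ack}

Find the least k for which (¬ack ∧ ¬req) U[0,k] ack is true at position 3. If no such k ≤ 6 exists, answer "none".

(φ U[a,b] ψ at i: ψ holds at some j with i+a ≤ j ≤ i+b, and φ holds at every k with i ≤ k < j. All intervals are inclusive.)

3

Need earliest j ≥ 3 with ack, and (¬ack ∧ ¬req) at every k in [3,j-1].
  j=3: rhs fails.
  j=4: rhs fails.
  j=5: rhs fails.
  j=6: rhs holds; lhs holds on [3,5]. k = 3.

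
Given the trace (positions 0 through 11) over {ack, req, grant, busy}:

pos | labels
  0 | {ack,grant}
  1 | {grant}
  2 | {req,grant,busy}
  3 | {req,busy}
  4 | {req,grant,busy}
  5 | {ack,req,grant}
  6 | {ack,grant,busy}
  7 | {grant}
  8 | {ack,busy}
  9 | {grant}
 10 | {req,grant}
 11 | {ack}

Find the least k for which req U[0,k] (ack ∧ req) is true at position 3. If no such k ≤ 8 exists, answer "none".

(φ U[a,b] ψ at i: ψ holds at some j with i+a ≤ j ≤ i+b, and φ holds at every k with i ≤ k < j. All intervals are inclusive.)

Need earliest j ≥ 3 with (ack ∧ req), and req at every k in [3,j-1].
  j=3: rhs fails.
  j=4: rhs fails.
  j=5: rhs holds; lhs holds on [3,4]. k = 2.

2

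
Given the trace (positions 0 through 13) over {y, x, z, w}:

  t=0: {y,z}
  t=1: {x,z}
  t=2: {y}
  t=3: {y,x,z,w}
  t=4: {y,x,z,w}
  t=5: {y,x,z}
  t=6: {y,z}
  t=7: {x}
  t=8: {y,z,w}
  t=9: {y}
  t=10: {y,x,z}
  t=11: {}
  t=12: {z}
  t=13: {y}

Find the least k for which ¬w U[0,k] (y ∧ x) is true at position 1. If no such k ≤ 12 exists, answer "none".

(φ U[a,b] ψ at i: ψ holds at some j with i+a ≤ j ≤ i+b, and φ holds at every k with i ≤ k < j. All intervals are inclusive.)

2

Need earliest j ≥ 1 with (y ∧ x), and ¬w at every k in [1,j-1].
  j=1: rhs fails.
  j=2: rhs fails.
  j=3: rhs holds; lhs holds on [1,2]. k = 2.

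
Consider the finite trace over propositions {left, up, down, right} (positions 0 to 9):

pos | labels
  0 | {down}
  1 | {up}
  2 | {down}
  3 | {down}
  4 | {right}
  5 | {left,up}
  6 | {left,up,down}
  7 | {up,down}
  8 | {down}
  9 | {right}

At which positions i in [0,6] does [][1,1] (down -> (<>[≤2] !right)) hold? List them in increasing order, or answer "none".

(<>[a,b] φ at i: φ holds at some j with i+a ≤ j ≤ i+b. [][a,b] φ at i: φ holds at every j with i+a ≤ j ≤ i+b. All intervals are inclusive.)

0, 1, 2, 3, 4, 5, 6

Evaluate at each i in [0,6]:
  i=0: ✓ (all of [1,1])
  i=1: ✓ (all of [2,2])
  i=2: ✓ (all of [3,3])
  i=3: ✓ (all of [4,4])
  i=4: ✓ (all of [5,5])
  i=5: ✓ (all of [6,6])
  i=6: ✓ (all of [7,7])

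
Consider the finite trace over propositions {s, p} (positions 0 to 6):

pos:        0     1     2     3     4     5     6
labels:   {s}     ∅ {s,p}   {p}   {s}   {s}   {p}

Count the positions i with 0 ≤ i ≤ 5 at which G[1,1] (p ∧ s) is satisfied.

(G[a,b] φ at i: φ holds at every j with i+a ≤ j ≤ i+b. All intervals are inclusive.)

Evaluate at each i in [0,5]:
  i=0: ✗ (fails at j=1)
  i=1: ✓ (all of [2,2])
  i=2: ✗ (fails at j=3)
  i=3: ✗ (fails at j=4)
  i=4: ✗ (fails at j=5)
  i=5: ✗ (fails at j=6)
Positions where it holds: {1} → 1.

1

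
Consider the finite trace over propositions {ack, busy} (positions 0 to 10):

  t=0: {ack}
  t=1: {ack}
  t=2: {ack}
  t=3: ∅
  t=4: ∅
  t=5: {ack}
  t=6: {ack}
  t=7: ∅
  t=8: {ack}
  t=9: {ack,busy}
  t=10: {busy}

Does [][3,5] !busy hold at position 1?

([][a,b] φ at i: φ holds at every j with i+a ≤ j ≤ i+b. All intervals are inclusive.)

Check !busy at every j in [4,6]:
  j=4: true
  j=5: true
  j=6: true
All positions satisfy it → formula holds.

Yes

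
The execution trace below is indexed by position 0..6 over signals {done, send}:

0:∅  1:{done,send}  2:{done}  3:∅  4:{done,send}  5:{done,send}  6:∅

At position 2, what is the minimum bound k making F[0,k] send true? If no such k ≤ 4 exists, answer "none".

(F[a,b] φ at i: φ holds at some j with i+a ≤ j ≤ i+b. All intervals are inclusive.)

2

Scan j = 2,3,… for send:
  j=2: fails
  j=3: fails
  j=4: holds
First hit at j=4, so smallest k = 4-2 = 2.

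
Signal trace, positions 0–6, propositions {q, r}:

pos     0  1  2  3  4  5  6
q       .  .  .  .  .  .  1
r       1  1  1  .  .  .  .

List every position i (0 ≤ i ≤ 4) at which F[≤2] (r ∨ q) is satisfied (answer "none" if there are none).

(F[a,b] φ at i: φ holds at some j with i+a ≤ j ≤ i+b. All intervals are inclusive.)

0, 1, 2, 4

Evaluate at each i in [0,4]:
  i=0: ✓ (witness j=0)
  i=1: ✓ (witness j=1)
  i=2: ✓ (witness j=2)
  i=3: ✗ (none in [3,5])
  i=4: ✓ (witness j=6)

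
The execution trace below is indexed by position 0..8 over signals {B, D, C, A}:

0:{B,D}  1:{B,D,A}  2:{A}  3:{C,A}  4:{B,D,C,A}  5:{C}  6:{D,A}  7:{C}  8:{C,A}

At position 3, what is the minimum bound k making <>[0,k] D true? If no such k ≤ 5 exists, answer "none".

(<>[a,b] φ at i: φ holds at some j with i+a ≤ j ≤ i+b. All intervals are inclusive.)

Scan j = 3,4,… for D:
  j=3: fails
  j=4: holds
First hit at j=4, so smallest k = 4-3 = 1.

1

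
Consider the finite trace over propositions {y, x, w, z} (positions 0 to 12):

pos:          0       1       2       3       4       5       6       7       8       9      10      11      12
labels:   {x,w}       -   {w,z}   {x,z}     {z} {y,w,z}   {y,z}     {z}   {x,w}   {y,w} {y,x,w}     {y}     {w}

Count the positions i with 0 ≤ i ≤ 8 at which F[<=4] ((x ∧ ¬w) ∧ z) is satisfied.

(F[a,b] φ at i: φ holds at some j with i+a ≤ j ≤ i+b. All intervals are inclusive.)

4

Evaluate at each i in [0,8]:
  i=0: ✓ (witness j=3)
  i=1: ✓ (witness j=3)
  i=2: ✓ (witness j=3)
  i=3: ✓ (witness j=3)
  i=4: ✗ (none in [4,8])
  i=5: ✗ (none in [5,9])
  i=6: ✗ (none in [6,10])
  i=7: ✗ (none in [7,11])
  i=8: ✗ (none in [8,12])
Positions where it holds: {0, 1, 2, 3} → 4.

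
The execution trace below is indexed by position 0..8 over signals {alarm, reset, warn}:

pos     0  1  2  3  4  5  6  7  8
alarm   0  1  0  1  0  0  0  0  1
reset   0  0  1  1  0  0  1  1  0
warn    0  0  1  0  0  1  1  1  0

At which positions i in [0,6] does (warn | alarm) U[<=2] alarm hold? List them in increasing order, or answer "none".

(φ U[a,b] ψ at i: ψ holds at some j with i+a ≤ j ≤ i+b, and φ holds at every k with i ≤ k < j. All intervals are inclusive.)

Evaluate at each i in [0,6]:
  i=0: ✗ (lhs fails at k=0 before rhs at j=1)
  i=1: ✓ (rhs at j=1)
  i=2: ✓ (rhs at j=3; lhs holds on [2,2])
  i=3: ✓ (rhs at j=3)
  i=4: ✗ (no rhs in [4,6])
  i=5: ✗ (no rhs in [5,7])
  i=6: ✓ (rhs at j=8; lhs holds on [6,7])

1, 2, 3, 6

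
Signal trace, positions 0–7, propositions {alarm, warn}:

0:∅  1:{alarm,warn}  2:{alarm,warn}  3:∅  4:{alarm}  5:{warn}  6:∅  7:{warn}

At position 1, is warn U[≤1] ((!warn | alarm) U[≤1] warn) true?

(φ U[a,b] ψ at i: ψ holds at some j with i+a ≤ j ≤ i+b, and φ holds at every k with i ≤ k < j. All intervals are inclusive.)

Need some j in [1,2] with ((!warn | alarm) U[≤1] warn), and warn at every k in [1,j-1].
  j=1: ((!warn | alarm) U[≤1] warn) holds; no prefix to check → satisfied.

Holds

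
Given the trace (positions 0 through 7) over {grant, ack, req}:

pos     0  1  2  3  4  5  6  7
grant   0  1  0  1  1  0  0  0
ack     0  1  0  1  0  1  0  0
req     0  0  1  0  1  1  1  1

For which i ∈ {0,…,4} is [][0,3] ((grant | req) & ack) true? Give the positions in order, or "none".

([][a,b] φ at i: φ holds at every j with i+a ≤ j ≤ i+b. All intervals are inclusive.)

none

Evaluate at each i in [0,4]:
  i=0: ✗ (fails at j=0)
  i=1: ✗ (fails at j=2)
  i=2: ✗ (fails at j=2)
  i=3: ✗ (fails at j=4)
  i=4: ✗ (fails at j=4)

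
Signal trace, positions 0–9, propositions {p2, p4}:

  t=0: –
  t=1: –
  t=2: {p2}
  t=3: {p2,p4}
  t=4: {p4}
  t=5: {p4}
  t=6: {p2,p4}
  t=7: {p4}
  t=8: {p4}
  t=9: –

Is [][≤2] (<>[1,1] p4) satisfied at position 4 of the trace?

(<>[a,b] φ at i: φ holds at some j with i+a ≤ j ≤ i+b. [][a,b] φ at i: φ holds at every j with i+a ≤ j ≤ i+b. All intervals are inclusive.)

Yes

Check <>[1,1] p4 at every j in [4,6]:
  j=4: holds (witness at 5)
  j=5: holds (witness at 6)
  j=6: holds (witness at 7)
All positions satisfy it → formula holds.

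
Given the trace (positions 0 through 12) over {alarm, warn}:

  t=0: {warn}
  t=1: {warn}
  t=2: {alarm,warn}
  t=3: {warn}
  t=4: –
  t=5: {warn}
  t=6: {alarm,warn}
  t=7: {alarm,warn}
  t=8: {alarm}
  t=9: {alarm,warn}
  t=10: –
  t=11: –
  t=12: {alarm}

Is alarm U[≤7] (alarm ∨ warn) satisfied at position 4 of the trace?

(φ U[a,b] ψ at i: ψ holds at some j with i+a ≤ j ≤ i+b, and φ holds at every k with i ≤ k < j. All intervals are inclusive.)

False

Need some j in [4,11] with (alarm ∨ warn), and alarm at every k in [4,j-1].
  j=4: (alarm ∨ warn) false.
  j=5: (alarm ∨ warn) holds, but alarm fails at k=4 → not this j.
  j=6: (alarm ∨ warn) holds, but alarm fails at k=4 → not this j.
  j=7: (alarm ∨ warn) holds, but alarm fails at k=4 → not this j.
  j=8: (alarm ∨ warn) holds, but alarm fails at k=4 → not this j.
  j=9: (alarm ∨ warn) holds, but alarm fails at k=4 → not this j.
  j=10: (alarm ∨ warn) false.
  j=11: (alarm ∨ warn) false.
No j in the window works → until fails.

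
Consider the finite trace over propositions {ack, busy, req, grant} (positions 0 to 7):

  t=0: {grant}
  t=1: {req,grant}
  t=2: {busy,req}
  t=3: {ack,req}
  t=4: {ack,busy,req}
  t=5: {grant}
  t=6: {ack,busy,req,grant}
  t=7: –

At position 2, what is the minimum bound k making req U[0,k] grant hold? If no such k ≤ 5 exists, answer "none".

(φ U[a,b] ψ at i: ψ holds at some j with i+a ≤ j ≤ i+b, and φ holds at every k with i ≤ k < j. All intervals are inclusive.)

3

Need earliest j ≥ 2 with grant, and req at every k in [2,j-1].
  j=2: rhs fails.
  j=3: rhs fails.
  j=4: rhs fails.
  j=5: rhs holds; lhs holds on [2,4]. k = 3.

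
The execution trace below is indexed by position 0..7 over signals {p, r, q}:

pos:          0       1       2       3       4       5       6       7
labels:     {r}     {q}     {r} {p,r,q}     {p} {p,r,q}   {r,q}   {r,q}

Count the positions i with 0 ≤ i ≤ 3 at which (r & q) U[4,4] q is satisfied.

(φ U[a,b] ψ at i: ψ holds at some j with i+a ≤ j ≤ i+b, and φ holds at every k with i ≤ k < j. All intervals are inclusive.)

Evaluate at each i in [0,3]:
  i=0: ✗ (no rhs in [4,4])
  i=1: ✗ (lhs fails at k=1 before rhs at j=5)
  i=2: ✗ (lhs fails at k=2 before rhs at j=6)
  i=3: ✗ (lhs fails at k=4 before rhs at j=7)
Positions where it holds: {} → 0.

0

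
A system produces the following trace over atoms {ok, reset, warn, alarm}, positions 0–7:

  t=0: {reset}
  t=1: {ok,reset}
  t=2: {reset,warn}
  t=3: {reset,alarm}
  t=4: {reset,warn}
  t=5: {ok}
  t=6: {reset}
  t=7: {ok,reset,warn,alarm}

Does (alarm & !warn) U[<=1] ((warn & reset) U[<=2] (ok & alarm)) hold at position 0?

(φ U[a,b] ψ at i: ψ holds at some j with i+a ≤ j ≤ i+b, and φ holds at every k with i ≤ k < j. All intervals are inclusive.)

No

Need some j in [0,1] with ((warn & reset) U[<=2] (ok & alarm)), and (alarm & !warn) at every k in [0,j-1].
  j=0: ((warn & reset) U[<=2] (ok & alarm)) — fails.
  j=1: ((warn & reset) U[<=2] (ok & alarm)) — fails.
No j in the window works → until fails.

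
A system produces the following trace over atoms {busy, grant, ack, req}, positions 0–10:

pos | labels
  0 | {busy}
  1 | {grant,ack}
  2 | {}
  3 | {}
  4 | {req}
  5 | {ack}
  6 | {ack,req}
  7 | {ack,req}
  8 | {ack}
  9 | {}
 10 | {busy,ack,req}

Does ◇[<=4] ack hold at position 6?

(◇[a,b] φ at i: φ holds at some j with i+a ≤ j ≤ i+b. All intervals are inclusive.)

Check ack at each j in [6,10]:
  j=6: true
  j=7: true
  j=8: true
  j=9: false
  j=10: true
Found at j=6 → formula holds.

Holds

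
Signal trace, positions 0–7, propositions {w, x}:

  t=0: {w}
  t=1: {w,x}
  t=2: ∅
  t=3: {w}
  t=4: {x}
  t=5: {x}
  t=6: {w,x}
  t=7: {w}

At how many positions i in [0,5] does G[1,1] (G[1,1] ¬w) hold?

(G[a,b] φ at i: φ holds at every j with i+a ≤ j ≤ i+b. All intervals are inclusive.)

3

Evaluate at each i in [0,5]:
  i=0: ✓ (all of [1,1])
  i=1: ✗ (fails at j=2)
  i=2: ✓ (all of [3,3])
  i=3: ✓ (all of [4,4])
  i=4: ✗ (fails at j=5)
  i=5: ✗ (fails at j=6)
Positions where it holds: {0, 2, 3} → 3.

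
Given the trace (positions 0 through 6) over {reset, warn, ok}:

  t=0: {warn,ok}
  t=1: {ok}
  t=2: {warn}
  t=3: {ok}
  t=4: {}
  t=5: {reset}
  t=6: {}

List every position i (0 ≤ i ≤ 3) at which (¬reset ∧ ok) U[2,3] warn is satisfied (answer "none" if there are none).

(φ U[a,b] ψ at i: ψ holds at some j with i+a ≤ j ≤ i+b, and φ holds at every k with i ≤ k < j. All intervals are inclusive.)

0

Evaluate at each i in [0,3]:
  i=0: ✓ (rhs at j=2; lhs holds on [0,1])
  i=1: ✗ (no rhs in [3,4])
  i=2: ✗ (no rhs in [4,5])
  i=3: ✗ (no rhs in [5,6])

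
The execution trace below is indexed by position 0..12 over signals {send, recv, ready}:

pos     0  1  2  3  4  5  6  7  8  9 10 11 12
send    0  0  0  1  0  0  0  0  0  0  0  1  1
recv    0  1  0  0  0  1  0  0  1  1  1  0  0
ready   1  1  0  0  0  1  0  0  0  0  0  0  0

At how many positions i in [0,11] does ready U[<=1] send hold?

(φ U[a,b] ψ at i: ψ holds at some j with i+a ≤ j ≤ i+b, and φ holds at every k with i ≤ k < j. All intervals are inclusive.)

2

Evaluate at each i in [0,11]:
  i=0: ✗ (no rhs in [0,1])
  i=1: ✗ (no rhs in [1,2])
  i=2: ✗ (lhs fails at k=2 before rhs at j=3)
  i=3: ✓ (rhs at j=3)
  i=4: ✗ (no rhs in [4,5])
  i=5: ✗ (no rhs in [5,6])
  i=6: ✗ (no rhs in [6,7])
  i=7: ✗ (no rhs in [7,8])
  i=8: ✗ (no rhs in [8,9])
  i=9: ✗ (no rhs in [9,10])
  i=10: ✗ (lhs fails at k=10 before rhs at j=11)
  i=11: ✓ (rhs at j=11)
Positions where it holds: {3, 11} → 2.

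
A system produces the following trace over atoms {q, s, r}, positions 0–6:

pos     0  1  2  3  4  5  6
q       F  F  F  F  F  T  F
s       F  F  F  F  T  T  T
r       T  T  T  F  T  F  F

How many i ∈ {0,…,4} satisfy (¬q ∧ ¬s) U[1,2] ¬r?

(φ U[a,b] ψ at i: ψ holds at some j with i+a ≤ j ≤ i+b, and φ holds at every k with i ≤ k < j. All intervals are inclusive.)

2

Evaluate at each i in [0,4]:
  i=0: ✗ (no rhs in [1,2])
  i=1: ✓ (rhs at j=3; lhs holds on [1,2])
  i=2: ✓ (rhs at j=3; lhs holds on [2,2])
  i=3: ✗ (lhs fails at k=4 before rhs at j=5)
  i=4: ✗ (lhs fails at k=4 before rhs at j=5)
Positions where it holds: {1, 2} → 2.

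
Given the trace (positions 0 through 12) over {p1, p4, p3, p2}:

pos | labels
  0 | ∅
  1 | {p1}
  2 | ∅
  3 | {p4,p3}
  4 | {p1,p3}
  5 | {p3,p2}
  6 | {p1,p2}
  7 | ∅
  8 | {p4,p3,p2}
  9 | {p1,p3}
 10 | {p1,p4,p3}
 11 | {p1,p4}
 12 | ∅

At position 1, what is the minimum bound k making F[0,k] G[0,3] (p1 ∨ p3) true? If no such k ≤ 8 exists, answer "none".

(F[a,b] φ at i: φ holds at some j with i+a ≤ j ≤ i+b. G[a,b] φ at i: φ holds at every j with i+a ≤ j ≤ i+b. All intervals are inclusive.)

2

Scan j = 1,2,… for G[0,3] (p1 ∨ p3):
  j=1: fails
  j=2: fails
  j=3: holds
First hit at j=3, so smallest k = 3-1 = 2.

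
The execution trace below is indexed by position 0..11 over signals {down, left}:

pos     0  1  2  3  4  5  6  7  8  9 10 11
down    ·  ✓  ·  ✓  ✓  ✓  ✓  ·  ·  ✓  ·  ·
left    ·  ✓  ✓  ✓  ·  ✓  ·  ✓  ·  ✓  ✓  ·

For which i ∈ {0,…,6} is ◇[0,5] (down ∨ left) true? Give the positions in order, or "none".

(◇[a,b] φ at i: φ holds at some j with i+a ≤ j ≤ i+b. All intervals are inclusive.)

Evaluate at each i in [0,6]:
  i=0: ✓ (witness j=1)
  i=1: ✓ (witness j=1)
  i=2: ✓ (witness j=2)
  i=3: ✓ (witness j=3)
  i=4: ✓ (witness j=4)
  i=5: ✓ (witness j=5)
  i=6: ✓ (witness j=6)

0, 1, 2, 3, 4, 5, 6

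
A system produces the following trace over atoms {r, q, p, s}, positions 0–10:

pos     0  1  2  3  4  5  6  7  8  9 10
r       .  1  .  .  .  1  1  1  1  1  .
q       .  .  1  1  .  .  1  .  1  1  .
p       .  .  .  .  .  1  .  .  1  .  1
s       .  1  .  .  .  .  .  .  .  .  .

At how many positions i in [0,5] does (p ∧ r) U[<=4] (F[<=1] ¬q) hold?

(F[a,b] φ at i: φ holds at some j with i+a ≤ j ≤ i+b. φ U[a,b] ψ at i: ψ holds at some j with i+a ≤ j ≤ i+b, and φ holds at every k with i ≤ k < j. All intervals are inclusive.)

5

Evaluate at each i in [0,5]:
  i=0: ✓ (rhs at j=0)
  i=1: ✓ (rhs at j=1)
  i=2: ✗ (lhs fails at k=2 before rhs at j=3)
  i=3: ✓ (rhs at j=3)
  i=4: ✓ (rhs at j=4)
  i=5: ✓ (rhs at j=5)
Positions where it holds: {0, 1, 3, 4, 5} → 5.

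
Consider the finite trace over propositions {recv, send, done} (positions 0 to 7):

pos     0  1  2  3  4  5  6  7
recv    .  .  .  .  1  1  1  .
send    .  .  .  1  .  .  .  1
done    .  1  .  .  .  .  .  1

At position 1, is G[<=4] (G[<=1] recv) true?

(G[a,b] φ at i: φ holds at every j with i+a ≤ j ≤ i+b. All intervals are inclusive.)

Check G[<=1] recv at every j in [1,5]:
  j=1: fails at 1
  j=2: fails at 2
  j=3: fails at 3
  j=4: holds on [4,5]
  j=5: holds on [5,6]
Fails at j=1 → formula fails.

Does not hold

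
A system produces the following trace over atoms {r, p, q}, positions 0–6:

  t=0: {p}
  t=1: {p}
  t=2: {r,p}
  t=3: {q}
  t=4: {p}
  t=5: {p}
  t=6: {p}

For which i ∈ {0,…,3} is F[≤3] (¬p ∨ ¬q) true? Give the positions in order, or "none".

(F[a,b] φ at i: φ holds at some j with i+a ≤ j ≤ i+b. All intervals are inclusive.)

Evaluate at each i in [0,3]:
  i=0: ✓ (witness j=0)
  i=1: ✓ (witness j=1)
  i=2: ✓ (witness j=2)
  i=3: ✓ (witness j=3)

0, 1, 2, 3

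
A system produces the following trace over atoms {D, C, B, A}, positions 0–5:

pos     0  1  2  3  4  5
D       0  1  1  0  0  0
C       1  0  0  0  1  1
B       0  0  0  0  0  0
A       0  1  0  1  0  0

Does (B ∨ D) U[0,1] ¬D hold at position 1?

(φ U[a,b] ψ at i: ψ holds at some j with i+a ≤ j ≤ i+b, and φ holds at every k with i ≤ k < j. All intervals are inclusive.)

Need some j in [1,2] with ¬D, and (B ∨ D) at every k in [1,j-1].
  j=1: ¬D false.
  j=2: ¬D false.
No j in the window works → until fails.

False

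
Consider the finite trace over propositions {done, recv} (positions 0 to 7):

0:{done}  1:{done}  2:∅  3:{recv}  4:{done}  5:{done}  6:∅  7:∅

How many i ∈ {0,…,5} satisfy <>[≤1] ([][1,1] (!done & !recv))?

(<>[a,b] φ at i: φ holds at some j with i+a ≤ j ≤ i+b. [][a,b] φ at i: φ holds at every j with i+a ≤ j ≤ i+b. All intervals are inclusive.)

4

Evaluate at each i in [0,5]:
  i=0: ✓ (witness j=1)
  i=1: ✓ (witness j=1)
  i=2: ✗ (none in [2,3])
  i=3: ✗ (none in [3,4])
  i=4: ✓ (witness j=5)
  i=5: ✓ (witness j=5)
Positions where it holds: {0, 1, 4, 5} → 4.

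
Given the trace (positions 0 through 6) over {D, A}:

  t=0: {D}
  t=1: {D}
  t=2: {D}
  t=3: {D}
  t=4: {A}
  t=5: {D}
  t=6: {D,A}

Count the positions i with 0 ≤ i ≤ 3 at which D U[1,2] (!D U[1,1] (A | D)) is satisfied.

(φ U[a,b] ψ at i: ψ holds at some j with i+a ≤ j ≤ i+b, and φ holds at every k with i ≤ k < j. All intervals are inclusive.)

2

Evaluate at each i in [0,3]:
  i=0: ✗ (no rhs in [1,2])
  i=1: ✗ (no rhs in [2,3])
  i=2: ✓ (rhs at j=4; lhs holds on [2,3])
  i=3: ✓ (rhs at j=4; lhs holds on [3,3])
Positions where it holds: {2, 3} → 2.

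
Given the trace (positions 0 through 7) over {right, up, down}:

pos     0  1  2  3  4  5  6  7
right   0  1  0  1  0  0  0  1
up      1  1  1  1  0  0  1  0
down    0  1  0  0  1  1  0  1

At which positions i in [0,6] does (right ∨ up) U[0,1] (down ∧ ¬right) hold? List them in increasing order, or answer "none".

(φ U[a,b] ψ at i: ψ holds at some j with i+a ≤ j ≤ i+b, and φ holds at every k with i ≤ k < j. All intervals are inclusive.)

Evaluate at each i in [0,6]:
  i=0: ✗ (no rhs in [0,1])
  i=1: ✗ (no rhs in [1,2])
  i=2: ✗ (no rhs in [2,3])
  i=3: ✓ (rhs at j=4; lhs holds on [3,3])
  i=4: ✓ (rhs at j=4)
  i=5: ✓ (rhs at j=5)
  i=6: ✗ (no rhs in [6,7])

3, 4, 5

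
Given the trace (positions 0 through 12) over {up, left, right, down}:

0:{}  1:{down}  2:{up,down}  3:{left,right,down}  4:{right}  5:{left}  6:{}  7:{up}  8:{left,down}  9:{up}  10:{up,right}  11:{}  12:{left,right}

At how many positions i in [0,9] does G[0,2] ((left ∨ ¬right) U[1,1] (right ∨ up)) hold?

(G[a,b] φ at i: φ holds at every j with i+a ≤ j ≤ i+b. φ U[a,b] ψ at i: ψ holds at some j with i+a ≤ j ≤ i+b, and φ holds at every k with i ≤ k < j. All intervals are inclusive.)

1

Evaluate at each i in [0,9]:
  i=0: ✗ (fails at j=0)
  i=1: ✓ (all of [1,3])
  i=2: ✗ (fails at j=4)
  i=3: ✗ (fails at j=4)
  i=4: ✗ (fails at j=4)
  i=5: ✗ (fails at j=5)
  i=6: ✗ (fails at j=7)
  i=7: ✗ (fails at j=7)
  i=8: ✗ (fails at j=10)
  i=9: ✗ (fails at j=10)
Positions where it holds: {1} → 1.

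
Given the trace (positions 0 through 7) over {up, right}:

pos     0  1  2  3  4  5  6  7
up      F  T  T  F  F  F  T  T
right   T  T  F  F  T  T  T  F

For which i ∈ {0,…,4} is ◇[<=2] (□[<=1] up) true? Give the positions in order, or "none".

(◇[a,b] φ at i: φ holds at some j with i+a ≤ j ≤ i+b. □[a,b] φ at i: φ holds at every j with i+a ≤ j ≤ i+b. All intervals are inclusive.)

Evaluate at each i in [0,4]:
  i=0: ✓ (witness j=1)
  i=1: ✓ (witness j=1)
  i=2: ✗ (none in [2,4])
  i=3: ✗ (none in [3,5])
  i=4: ✓ (witness j=6)

0, 1, 4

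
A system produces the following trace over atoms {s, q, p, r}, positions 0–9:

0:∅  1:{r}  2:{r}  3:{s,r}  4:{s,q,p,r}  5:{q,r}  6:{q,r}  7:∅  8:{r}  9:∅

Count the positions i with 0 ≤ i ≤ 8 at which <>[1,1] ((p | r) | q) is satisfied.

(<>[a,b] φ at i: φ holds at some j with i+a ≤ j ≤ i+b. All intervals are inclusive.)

Evaluate at each i in [0,8]:
  i=0: ✓ (witness j=1)
  i=1: ✓ (witness j=2)
  i=2: ✓ (witness j=3)
  i=3: ✓ (witness j=4)
  i=4: ✓ (witness j=5)
  i=5: ✓ (witness j=6)
  i=6: ✗ (none in [7,7])
  i=7: ✓ (witness j=8)
  i=8: ✗ (none in [9,9])
Positions where it holds: {0, 1, 2, 3, 4, 5, 7} → 7.

7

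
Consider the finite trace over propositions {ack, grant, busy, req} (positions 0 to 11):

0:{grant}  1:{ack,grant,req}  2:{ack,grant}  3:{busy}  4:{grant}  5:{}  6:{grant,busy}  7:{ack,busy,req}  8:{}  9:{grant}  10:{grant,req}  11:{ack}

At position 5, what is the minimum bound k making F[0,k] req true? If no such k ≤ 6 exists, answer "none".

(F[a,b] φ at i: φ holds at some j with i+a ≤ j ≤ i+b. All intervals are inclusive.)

2

Scan j = 5,6,… for req:
  j=5: fails
  j=6: fails
  j=7: holds
First hit at j=7, so smallest k = 7-5 = 2.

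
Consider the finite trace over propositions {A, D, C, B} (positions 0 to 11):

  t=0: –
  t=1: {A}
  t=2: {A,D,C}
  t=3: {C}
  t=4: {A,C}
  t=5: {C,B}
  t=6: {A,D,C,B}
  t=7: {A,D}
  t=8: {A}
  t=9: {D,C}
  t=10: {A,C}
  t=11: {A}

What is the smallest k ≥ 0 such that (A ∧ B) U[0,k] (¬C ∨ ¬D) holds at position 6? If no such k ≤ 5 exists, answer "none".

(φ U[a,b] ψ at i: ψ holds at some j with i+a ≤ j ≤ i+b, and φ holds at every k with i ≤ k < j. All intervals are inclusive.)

1

Need earliest j ≥ 6 with (¬C ∨ ¬D), and (A ∧ B) at every k in [6,j-1].
  j=6: rhs fails.
  j=7: rhs holds; lhs holds on [6,6]. k = 1.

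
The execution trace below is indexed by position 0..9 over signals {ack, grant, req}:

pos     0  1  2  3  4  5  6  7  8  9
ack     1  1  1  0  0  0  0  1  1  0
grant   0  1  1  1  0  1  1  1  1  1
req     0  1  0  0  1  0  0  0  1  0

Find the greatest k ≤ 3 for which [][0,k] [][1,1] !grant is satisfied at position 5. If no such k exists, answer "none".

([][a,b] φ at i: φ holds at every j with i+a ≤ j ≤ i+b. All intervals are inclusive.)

none

[][1,1] !grant must hold from j=5 onward; find where it first fails.
  j=5: fails → no k works.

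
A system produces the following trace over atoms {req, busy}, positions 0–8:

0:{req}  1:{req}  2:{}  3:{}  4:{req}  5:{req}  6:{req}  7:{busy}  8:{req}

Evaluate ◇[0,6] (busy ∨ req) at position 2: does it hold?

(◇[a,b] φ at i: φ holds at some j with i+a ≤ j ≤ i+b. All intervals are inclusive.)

Check (busy ∨ req) at each j in [2,8]:
  j=2: false
  j=3: false
  j=4: true
  j=5: true
  j=6: true
  j=7: true
  j=8: true
Found at j=4 → formula holds.

Holds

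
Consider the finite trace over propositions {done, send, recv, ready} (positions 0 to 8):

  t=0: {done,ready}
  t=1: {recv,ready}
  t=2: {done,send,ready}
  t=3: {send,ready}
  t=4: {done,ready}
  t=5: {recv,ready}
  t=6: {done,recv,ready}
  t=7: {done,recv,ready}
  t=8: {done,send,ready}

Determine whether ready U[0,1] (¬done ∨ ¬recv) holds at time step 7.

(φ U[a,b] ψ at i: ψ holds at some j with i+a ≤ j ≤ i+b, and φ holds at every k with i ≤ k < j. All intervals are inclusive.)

Need some j in [7,8] with (¬done ∨ ¬recv), and ready at every k in [7,j-1].
  j=7: (¬done ∨ ¬recv) false.
  j=8: (¬done ∨ ¬recv) holds; ready holds at every k in [7,7] → satisfied.

Yes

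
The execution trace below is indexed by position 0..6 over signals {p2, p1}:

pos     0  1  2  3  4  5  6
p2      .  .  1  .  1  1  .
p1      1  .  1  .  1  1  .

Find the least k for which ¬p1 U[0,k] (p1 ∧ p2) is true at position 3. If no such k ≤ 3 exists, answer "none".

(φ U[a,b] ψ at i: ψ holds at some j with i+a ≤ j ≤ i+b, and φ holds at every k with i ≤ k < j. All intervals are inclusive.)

1

Need earliest j ≥ 3 with (p1 ∧ p2), and ¬p1 at every k in [3,j-1].
  j=3: rhs fails.
  j=4: rhs holds; lhs holds on [3,3]. k = 1.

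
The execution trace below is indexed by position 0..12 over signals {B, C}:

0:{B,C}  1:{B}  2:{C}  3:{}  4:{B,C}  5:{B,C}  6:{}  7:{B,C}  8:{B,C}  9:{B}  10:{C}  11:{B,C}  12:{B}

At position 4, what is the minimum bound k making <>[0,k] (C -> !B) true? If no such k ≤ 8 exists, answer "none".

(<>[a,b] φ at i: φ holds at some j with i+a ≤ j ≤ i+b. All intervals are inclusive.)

2

Scan j = 4,5,… for (C -> !B):
  j=4: fails
  j=5: fails
  j=6: holds
First hit at j=6, so smallest k = 6-4 = 2.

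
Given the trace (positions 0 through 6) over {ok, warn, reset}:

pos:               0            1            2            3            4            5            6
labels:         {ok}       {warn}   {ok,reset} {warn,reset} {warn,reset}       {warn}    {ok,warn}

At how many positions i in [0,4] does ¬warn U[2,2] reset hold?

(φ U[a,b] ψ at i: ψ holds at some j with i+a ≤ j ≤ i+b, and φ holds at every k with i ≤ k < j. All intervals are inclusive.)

0

Evaluate at each i in [0,4]:
  i=0: ✗ (lhs fails at k=1 before rhs at j=2)
  i=1: ✗ (lhs fails at k=1 before rhs at j=3)
  i=2: ✗ (lhs fails at k=3 before rhs at j=4)
  i=3: ✗ (no rhs in [5,5])
  i=4: ✗ (no rhs in [6,6])
Positions where it holds: {} → 0.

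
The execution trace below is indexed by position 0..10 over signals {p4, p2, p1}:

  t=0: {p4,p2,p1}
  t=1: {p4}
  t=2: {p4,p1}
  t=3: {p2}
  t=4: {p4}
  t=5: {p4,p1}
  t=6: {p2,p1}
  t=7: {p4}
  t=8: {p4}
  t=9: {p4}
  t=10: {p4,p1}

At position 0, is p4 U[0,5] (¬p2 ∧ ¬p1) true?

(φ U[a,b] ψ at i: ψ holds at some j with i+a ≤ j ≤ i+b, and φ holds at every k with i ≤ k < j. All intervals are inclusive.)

Need some j in [0,5] with (¬p2 ∧ ¬p1), and p4 at every k in [0,j-1].
  j=0: (¬p2 ∧ ¬p1) false.
  j=1: (¬p2 ∧ ¬p1) holds; p4 holds at every k in [0,0] → satisfied.

Holds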